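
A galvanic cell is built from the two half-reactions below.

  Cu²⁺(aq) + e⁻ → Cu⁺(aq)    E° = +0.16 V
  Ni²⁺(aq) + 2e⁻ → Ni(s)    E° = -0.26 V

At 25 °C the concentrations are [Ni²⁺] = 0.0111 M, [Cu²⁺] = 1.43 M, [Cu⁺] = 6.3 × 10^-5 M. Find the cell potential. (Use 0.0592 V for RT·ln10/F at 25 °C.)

0.736 V

The Cu²⁺/Cu⁺ couple has the higher reduction potential and acts as the cathode, so E°_cell = +0.16 − (-0.26) = 0.42 V.
Balancing electrons gives n = 2; the reaction quotient is Q = [Ni²⁺]·[Cu⁺]^2/[Cu²⁺]^2 = 2.15 × 10^-11.
At 25 °C, E = E° − (0.0592/n) log Q = 0.42 − (0.0592/2)(-10.667) = 0.420 + 0.316 = 0.736 V.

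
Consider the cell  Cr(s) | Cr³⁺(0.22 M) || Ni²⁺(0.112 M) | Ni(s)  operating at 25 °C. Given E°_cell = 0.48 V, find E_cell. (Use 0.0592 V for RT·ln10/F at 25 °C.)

0.465 V

Balancing electrons gives n = 6; the reaction quotient is Q = [Cr³⁺]^2/[Ni²⁺]^3 = 34.5.
At 25 °C, E = E° − (0.0592/n) log Q = 0.48 − (0.0592/6)(1.537) = 0.480 − 0.015 = 0.465 V.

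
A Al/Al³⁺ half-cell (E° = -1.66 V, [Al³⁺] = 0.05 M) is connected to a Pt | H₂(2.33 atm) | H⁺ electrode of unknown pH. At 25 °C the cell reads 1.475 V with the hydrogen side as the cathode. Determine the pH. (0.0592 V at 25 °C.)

pH = 3.37

E°_cell = 1.66 V and n = 6.
log Q = n(E° − E)/0.0592 = 6×(1.66 − 1.475)/0.0592 = 18.750.
With Q = [Al³⁺]^2·P(H₂)^3 / [H⁺]^6, solving for [H⁺] gives log[H⁺] = -3.375, so pH = 3.37.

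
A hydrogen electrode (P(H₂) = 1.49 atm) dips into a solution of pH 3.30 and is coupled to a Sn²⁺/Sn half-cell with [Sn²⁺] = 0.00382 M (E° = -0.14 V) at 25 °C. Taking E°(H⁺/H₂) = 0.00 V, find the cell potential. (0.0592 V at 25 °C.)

The hydrogen couple is the cathode, so E°_cell = 0.14 V; n = 2.
[H⁺] = 10^(−3.30) = 5 × 10^-4 M, and Q = [Sn²⁺]·P(H₂) / [H⁺]^2 = 2.27 × 10^4.
E = E° − (0.0592/2) log Q = 0.14 − (0.0592/2)(4.355) = 0.011 V.

0.011 V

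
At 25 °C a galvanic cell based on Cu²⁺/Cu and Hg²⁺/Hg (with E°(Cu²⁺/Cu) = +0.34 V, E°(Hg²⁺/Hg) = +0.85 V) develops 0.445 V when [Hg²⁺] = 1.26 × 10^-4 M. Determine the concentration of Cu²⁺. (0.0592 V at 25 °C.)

0.02 M

From the Nernst equation, log Q = n(E° − E)/0.0592 = 2(0.51 − 0.445)/0.0592 = 2.196, so Q = 157.
With Q = [Cu²⁺]/[Hg²⁺] and the known concentrations, [Cu²⁺] in the numerator gives [Cu²⁺] = 0.02 M.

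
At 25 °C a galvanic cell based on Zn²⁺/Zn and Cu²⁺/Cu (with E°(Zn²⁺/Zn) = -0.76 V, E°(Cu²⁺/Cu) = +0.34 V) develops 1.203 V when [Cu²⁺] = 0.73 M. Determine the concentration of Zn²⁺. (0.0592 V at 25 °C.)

From the Nernst equation, log Q = n(E° − E)/0.0592 = 2(1.10 − 1.203)/0.0592 = -3.480, so Q = 3.31 × 10^-4.
With Q = [Zn²⁺]/[Cu²⁺] and the known concentrations, [Zn²⁺] in the numerator gives [Zn²⁺] = 2.4 × 10^-4 M.

2.4 × 10^-4 M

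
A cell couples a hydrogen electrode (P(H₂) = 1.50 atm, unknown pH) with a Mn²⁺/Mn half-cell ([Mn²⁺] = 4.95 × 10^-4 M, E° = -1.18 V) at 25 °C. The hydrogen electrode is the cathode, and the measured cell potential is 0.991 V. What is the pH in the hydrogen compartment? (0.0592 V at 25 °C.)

pH = 4.76

E°_cell = 1.18 V and n = 2.
log Q = n(E° − E)/0.0592 = 2×(1.18 − 0.991)/0.0592 = 6.385.
With Q = [Mn²⁺]·P(H₂) / [H⁺]^2, solving for [H⁺] gives log[H⁺] = -4.757, so pH = 4.76.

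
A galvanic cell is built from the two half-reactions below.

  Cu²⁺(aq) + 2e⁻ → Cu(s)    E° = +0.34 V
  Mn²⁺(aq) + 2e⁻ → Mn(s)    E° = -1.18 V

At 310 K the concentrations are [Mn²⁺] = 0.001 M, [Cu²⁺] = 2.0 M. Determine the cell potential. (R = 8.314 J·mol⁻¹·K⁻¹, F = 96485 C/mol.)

1.62 V

The Cu²⁺/Cu couple has the higher reduction potential and acts as the cathode, so E°_cell = +0.34 − (-1.18) = 1.52 V.
Balancing electrons gives n = 2; the reaction quotient is Q = [Mn²⁺]/[Cu²⁺] = 5 × 10^-4.
E = E° − (RT/nF) ln Q = 1.52 − (8.314×310)/(2×96485) × (-7.601) = 1.520 + 0.102 = 1.622 V.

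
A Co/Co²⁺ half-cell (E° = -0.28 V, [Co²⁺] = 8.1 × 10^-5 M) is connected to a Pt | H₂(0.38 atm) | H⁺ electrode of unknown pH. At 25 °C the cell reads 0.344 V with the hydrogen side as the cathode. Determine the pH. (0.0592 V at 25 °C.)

E°_cell = 0.28 V and n = 2.
log Q = n(E° − E)/0.0592 = 2×(0.28 − 0.344)/0.0592 = -2.162.
With Q = [Co²⁺]·P(H₂) / [H⁺]^2, solving for [H⁺] gives log[H⁺] = -1.175, so pH = 1.17.

pH = 1.17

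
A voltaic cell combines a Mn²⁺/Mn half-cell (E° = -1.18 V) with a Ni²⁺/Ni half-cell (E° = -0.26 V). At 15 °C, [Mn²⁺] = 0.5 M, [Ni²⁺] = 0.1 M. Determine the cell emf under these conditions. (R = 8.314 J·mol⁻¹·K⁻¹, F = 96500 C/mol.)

0.900 V

The Ni²⁺/Ni couple has the higher reduction potential and acts as the cathode, so E°_cell = -0.26 − (-1.18) = 0.92 V.
Balancing electrons gives n = 2; the reaction quotient is Q = [Mn²⁺]/[Ni²⁺] = 5.00.
E = E° − (RT/nF) ln Q = 0.92 − (8.314×288)/(2×96500) × (1.609) = 0.920 − 0.020 = 0.900 V.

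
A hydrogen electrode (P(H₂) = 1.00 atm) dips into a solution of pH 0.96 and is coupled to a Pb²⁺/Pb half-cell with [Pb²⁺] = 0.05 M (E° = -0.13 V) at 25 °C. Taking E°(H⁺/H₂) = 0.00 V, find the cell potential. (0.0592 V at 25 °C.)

The hydrogen couple is the cathode, so E°_cell = 0.13 V; n = 2.
[H⁺] = 10^(−0.96) = 0.11 M, and Q = [Pb²⁺]·P(H₂) / [H⁺]^2 = 4.16.
E = E° − (0.0592/2) log Q = 0.13 − (0.0592/2)(0.619) = 0.112 V.

0.11 V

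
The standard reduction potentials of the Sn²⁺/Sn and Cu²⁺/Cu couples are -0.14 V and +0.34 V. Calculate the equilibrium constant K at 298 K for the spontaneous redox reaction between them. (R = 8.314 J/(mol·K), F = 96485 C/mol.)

E°_cell = +0.34 − (-0.14) = 0.48 V, with n = 2 electrons transferred.
At equilibrium E = 0, so the Nernst equation gives ln K = nFE°/RT = (2)(96485)(0.48)/((8.314)(298)) = 37.39.
K = e^37.39 = 1.7 × 10^16.

1.7 × 10^16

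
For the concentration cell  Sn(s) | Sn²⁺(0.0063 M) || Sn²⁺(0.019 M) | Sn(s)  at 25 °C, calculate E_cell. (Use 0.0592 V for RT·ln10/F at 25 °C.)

Both half-cells are Sn²⁺/Sn, so E°_cell = 0. The concentrated side is the cathode; the cell reaction moves Sn²⁺ from high to low concentration with n = 2.
Q = [Sn²⁺]_dilute/[Sn²⁺]_conc = 0.0063/0.019 = 0.332.
E = 0 − (0.0592/2) log Q = −(0.0592/2)(-0.479) = 0.0142 V.

0.014 V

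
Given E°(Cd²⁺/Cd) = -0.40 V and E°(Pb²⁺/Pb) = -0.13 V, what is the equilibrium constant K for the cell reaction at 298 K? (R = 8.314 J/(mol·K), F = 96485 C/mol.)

1.4 × 10^9

E°_cell = -0.13 − (-0.40) = 0.27 V, with n = 2 electrons transferred.
At equilibrium E = 0, so the Nernst equation gives ln K = nFE°/RT = (2)(96485)(0.27)/((8.314)(298)) = 21.03.
K = e^21.03 = 1.4 × 10^9.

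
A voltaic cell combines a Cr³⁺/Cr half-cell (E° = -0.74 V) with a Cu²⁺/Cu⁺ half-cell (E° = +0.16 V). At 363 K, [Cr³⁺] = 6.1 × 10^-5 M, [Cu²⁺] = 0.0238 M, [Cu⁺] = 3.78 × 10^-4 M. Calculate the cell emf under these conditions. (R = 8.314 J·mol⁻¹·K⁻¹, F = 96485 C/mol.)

The Cu²⁺/Cu⁺ couple has the higher reduction potential and acts as the cathode, so E°_cell = +0.16 − (-0.74) = 0.90 V.
Balancing electrons gives n = 3; the reaction quotient is Q = [Cr³⁺]·[Cu⁺]^3/[Cu²⁺]^3 = 2.44 × 10^-10.
E = E° − (RT/nF) ln Q = 0.90 − (8.314×363)/(3×96485) × (-22.132) = 0.900 + 0.231 = 1.131 V.

1.13 V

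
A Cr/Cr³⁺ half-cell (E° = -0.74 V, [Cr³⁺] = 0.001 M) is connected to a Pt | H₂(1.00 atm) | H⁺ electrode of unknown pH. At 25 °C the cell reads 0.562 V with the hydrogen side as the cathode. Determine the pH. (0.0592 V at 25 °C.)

pH = 4.01

E°_cell = 0.74 V and n = 6.
log Q = n(E° − E)/0.0592 = 6×(0.74 − 0.562)/0.0592 = 18.041.
With Q = [Cr³⁺]^2·P(H₂)^3 / [H⁺]^6, solving for [H⁺] gives log[H⁺] = -4.007, so pH = 4.01.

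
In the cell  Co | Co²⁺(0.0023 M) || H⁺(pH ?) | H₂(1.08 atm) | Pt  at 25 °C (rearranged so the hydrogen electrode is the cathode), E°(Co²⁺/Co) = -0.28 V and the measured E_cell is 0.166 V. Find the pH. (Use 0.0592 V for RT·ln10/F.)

pH = 3.23

E°_cell = 0.28 V and n = 2.
log Q = n(E° − E)/0.0592 = 2×(0.28 − 0.166)/0.0592 = 3.851.
With Q = [Co²⁺]·P(H₂) / [H⁺]^2, solving for [H⁺] gives log[H⁺] = -3.228, so pH = 3.23.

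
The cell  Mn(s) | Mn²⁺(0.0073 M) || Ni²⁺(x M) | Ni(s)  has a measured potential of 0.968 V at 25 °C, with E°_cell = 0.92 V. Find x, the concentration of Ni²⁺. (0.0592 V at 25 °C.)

0.31 M

From the Nernst equation, log Q = n(E° − E)/0.0592 = 2(0.92 − 0.968)/0.0592 = -1.622, so Q = 0.0239.
With Q = [Mn²⁺]/[Ni²⁺] and the known concentrations, [Ni²⁺] in the denominator gives [Ni²⁺] = 0.31 M.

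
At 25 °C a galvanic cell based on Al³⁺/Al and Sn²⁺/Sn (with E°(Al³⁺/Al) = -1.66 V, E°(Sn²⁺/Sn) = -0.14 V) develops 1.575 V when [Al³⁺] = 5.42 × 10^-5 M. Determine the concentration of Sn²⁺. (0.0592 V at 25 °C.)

0.1 M

From the Nernst equation, log Q = n(E° − E)/0.0592 = 6(1.52 − 1.575)/0.0592 = -5.574, so Q = 2.66 × 10^-6.
With Q = [Al³⁺]^2/[Sn²⁺]^3 and the known concentrations, [Sn²⁺]^3 in the denominator gives [Sn²⁺] = 0.1 M.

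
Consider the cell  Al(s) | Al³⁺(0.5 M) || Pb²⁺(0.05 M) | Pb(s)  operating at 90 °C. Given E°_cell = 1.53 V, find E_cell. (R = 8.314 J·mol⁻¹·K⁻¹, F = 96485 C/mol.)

Balancing electrons gives n = 6; the reaction quotient is Q = [Al³⁺]^2/[Pb²⁺]^3 = 2000.
E = E° − (RT/nF) ln Q = 1.53 − (8.314×363)/(6×96485) × (7.601) = 1.530 − 0.040 = 1.490 V.

1.49 V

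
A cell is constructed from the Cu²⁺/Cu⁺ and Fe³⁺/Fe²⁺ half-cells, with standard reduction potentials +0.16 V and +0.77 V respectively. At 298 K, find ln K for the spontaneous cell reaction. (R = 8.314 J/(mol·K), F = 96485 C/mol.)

E°_cell = +0.77 − (+0.16) = 0.61 V, with n = 1 electron transferred.
At equilibrium E = 0, so the Nernst equation gives ln K = nFE°/RT = (1)(96485)(0.61)/((8.314)(298)) = 23.76.

ln K = 23.8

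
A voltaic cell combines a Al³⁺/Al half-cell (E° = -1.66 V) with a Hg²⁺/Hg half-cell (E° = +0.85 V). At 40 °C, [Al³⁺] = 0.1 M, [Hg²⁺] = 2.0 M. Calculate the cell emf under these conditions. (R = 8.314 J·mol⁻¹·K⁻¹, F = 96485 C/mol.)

The Hg²⁺/Hg couple has the higher reduction potential and acts as the cathode, so E°_cell = +0.85 − (-1.66) = 2.51 V.
Balancing electrons gives n = 6; the reaction quotient is Q = [Al³⁺]^2/[Hg²⁺]^3 = 0.00125.
E = E° − (RT/nF) ln Q = 2.51 − (8.314×313)/(6×96485) × (-6.685) = 2.510 + 0.030 = 2.540 V.

2.54 V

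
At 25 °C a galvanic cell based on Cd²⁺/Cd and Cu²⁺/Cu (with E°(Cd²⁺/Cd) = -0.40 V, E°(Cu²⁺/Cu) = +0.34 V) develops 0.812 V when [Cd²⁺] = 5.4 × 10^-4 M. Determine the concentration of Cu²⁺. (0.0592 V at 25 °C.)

From the Nernst equation, log Q = n(E° − E)/0.0592 = 2(0.74 − 0.812)/0.0592 = -2.432, so Q = 0.00369.
With Q = [Cd²⁺]/[Cu²⁺] and the known concentrations, [Cu²⁺] in the denominator gives [Cu²⁺] = 0.15 M.

0.15 M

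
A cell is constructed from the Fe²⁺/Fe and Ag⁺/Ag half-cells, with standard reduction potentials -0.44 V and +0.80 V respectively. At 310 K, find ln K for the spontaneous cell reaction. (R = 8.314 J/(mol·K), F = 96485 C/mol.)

E°_cell = +0.80 − (-0.44) = 1.24 V, with n = 2 electrons transferred.
At equilibrium E = 0, so the Nernst equation gives ln K = nFE°/RT = (2)(96485)(1.24)/((8.314)(310)) = 92.84.

ln K = 92.8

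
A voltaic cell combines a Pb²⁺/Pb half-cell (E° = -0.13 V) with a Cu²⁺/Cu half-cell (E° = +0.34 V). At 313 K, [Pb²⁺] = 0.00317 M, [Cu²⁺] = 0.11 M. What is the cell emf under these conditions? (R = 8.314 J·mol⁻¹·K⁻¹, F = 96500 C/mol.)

The Cu²⁺/Cu couple has the higher reduction potential and acts as the cathode, so E°_cell = +0.34 − (-0.13) = 0.47 V.
Balancing electrons gives n = 2; the reaction quotient is Q = [Pb²⁺]/[Cu²⁺] = 0.0288.
E = E° − (RT/nF) ln Q = 0.47 − (8.314×313)/(2×96500) × (-3.547) = 0.470 + 0.048 = 0.518 V.

0.518 V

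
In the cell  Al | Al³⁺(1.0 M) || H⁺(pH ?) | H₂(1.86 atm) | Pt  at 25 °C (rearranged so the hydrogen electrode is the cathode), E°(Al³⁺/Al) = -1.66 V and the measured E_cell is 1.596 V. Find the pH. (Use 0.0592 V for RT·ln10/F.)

E°_cell = 1.66 V and n = 6.
log Q = n(E° − E)/0.0592 = 6×(1.66 − 1.596)/0.0592 = 6.486.
With Q = [Al³⁺]^2·P(H₂)^3 / [H⁺]^6, solving for [H⁺] gives log[H⁺] = -0.946, so pH = 0.95.

pH = 0.95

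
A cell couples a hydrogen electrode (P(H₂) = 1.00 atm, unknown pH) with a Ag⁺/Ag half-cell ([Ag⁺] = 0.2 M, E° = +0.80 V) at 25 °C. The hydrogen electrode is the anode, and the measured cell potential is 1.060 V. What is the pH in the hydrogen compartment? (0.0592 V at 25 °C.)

E°_cell = 0.80 V and n = 2.
log Q = n(E° − E)/0.0592 = 2×(0.80 − 1.060)/0.0592 = -8.784.
With Q = [H⁺]^2 / ([Ag⁺]^2·P(H₂)), solving for [H⁺] gives log[H⁺] = -5.091, so pH = 5.09.

pH = 5.09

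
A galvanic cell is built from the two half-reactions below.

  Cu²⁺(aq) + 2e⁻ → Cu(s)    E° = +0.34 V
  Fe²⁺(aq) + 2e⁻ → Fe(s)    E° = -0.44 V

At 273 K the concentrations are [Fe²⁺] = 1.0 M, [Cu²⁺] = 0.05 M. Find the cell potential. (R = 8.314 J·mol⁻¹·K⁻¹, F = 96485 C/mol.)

The Cu²⁺/Cu couple has the higher reduction potential and acts as the cathode, so E°_cell = +0.34 − (-0.44) = 0.78 V.
Balancing electrons gives n = 2; the reaction quotient is Q = [Fe²⁺]/[Cu²⁺] = 20.0.
E = E° − (RT/nF) ln Q = 0.78 − (8.314×273)/(2×96485) × (2.996) = 0.780 − 0.035 = 0.745 V.

0.745 V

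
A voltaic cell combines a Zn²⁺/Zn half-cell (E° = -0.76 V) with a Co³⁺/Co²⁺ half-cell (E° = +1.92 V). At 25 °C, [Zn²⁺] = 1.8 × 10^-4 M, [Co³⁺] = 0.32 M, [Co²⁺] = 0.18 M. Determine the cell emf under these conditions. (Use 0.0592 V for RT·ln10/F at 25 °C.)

2.81 V

The Co³⁺/Co²⁺ couple has the higher reduction potential and acts as the cathode, so E°_cell = +1.92 − (-0.76) = 2.68 V.
Balancing electrons gives n = 2; the reaction quotient is Q = [Zn²⁺]·[Co²⁺]^2/[Co³⁺]^2 = 5.7 × 10^-5.
At 25 °C, E = E° − (0.0592/n) log Q = 2.68 − (0.0592/2)(-4.244) = 2.680 + 0.126 = 2.806 V.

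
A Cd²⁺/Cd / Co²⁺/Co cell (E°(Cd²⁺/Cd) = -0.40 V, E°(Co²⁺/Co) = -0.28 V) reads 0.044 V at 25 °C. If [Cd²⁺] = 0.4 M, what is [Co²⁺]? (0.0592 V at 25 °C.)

From the Nernst equation, log Q = n(E° − E)/0.0592 = 2(0.12 − 0.044)/0.0592 = 2.568, so Q = 369.
With Q = [Cd²⁺]/[Co²⁺] and the known concentrations, [Co²⁺] in the denominator gives [Co²⁺] = 0.0011 M.

0.0011 M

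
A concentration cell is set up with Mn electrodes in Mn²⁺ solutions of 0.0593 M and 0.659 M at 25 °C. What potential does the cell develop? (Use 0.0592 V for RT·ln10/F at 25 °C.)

0.031 V

Both half-cells are Mn²⁺/Mn, so E°_cell = 0. The concentrated side is the cathode; the cell reaction moves Mn²⁺ from high to low concentration with n = 2.
Q = [Mn²⁺]_dilute/[Mn²⁺]_conc = 0.0593/0.659 = 0.0900.
E = 0 − (0.0592/2) log Q = −(0.0592/2)(-1.046) = 0.0310 V.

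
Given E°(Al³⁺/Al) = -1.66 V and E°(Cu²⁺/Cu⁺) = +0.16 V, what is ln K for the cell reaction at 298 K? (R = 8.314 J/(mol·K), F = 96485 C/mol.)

ln K = 212.6

E°_cell = +0.16 − (-1.66) = 1.82 V, with n = 3 electrons transferred.
At equilibrium E = 0, so the Nernst equation gives ln K = nFE°/RT = (3)(96485)(1.82)/((8.314)(298)) = 212.63.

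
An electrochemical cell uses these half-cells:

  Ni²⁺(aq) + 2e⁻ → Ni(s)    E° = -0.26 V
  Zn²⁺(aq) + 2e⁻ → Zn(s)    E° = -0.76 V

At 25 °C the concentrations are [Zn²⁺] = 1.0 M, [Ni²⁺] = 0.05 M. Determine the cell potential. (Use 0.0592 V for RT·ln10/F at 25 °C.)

0.461 V

The Ni²⁺/Ni couple has the higher reduction potential and acts as the cathode, so E°_cell = -0.26 − (-0.76) = 0.50 V.
Balancing electrons gives n = 2; the reaction quotient is Q = [Zn²⁺]/[Ni²⁺] = 20.0.
At 25 °C, E = E° − (0.0592/n) log Q = 0.50 − (0.0592/2)(1.301) = 0.500 − 0.039 = 0.461 V.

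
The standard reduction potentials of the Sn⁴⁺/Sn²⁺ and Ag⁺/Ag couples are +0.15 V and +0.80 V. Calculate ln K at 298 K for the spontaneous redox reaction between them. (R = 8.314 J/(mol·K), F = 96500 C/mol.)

ln K = 50.6

E°_cell = +0.80 − (+0.15) = 0.65 V, with n = 2 electrons transferred.
At equilibrium E = 0, so the Nernst equation gives ln K = nFE°/RT = (2)(96500)(0.65)/((8.314)(298)) = 50.63.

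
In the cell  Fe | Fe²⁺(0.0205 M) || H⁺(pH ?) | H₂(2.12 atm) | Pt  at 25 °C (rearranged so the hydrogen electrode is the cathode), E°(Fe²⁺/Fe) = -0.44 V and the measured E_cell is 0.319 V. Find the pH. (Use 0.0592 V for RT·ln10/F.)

pH = 2.72

E°_cell = 0.44 V and n = 2.
log Q = n(E° − E)/0.0592 = 2×(0.44 − 0.319)/0.0592 = 4.088.
With Q = [Fe²⁺]·P(H₂) / [H⁺]^2, solving for [H⁺] gives log[H⁺] = -2.725, so pH = 2.72.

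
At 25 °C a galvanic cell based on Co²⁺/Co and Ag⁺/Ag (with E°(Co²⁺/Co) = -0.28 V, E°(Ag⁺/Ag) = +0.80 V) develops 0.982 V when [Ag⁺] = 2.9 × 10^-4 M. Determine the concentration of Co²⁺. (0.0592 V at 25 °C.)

1.7 × 10^-4 M

From the Nernst equation, log Q = n(E° − E)/0.0592 = 2(1.08 − 0.982)/0.0592 = 3.311, so Q = 2050.
With Q = [Co²⁺]/[Ag⁺]^2 and the known concentrations, [Co²⁺] in the numerator gives [Co²⁺] = 1.7 × 10^-4 M.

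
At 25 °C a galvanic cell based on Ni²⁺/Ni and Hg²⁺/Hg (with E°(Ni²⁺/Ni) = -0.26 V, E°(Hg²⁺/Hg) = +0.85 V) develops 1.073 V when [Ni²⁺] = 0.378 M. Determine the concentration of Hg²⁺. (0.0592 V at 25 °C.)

From the Nernst equation, log Q = n(E° − E)/0.0592 = 2(1.11 − 1.073)/0.0592 = 1.250, so Q = 17.8.
With Q = [Ni²⁺]/[Hg²⁺] and the known concentrations, [Hg²⁺] in the denominator gives [Hg²⁺] = 0.021 M.

0.021 M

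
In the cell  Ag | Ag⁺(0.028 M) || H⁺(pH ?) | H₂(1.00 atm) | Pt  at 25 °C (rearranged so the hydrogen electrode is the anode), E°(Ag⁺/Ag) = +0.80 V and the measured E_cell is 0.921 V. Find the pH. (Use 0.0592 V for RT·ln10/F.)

pH = 3.60

E°_cell = 0.80 V and n = 2.
log Q = n(E° − E)/0.0592 = 2×(0.80 − 0.921)/0.0592 = -4.088.
With Q = [H⁺]^2 / ([Ag⁺]^2·P(H₂)), solving for [H⁺] gives log[H⁺] = -3.597, so pH = 3.60.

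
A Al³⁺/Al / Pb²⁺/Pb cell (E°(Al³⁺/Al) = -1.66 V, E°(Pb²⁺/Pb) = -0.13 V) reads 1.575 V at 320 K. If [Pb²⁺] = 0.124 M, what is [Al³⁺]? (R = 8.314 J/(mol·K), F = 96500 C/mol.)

From the Nernst equation, ln Q = nF(E° − E)/RT = 6×96500×(1.53 − 1.575)/(8.314×320) = -9.793, so Q = 5.58 × 10^-5.
With Q = [Al³⁺]^2/[Pb²⁺]^3 and the known concentrations, [Al³⁺]^2 in the numerator gives [Al³⁺] = 3.3 × 10^-4 M.

3.3 × 10^-4 M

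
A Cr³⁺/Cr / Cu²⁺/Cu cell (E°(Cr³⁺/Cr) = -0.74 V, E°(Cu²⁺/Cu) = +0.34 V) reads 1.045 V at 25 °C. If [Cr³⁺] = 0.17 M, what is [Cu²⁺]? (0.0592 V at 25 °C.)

From the Nernst equation, log Q = n(E° − E)/0.0592 = 6(1.08 − 1.045)/0.0592 = 3.547, so Q = 3530.
With Q = [Cr³⁺]^2/[Cu²⁺]^3 and the known concentrations, [Cu²⁺]^3 in the denominator gives [Cu²⁺] = 0.02 M.

0.02 M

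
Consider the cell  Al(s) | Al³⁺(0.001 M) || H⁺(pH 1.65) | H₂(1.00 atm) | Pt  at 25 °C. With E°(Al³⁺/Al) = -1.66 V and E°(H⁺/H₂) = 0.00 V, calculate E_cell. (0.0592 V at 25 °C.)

The hydrogen couple is the cathode, so E°_cell = 1.66 V; n = 6.
[H⁺] = 10^(−1.65) = 0.022 M, and Q = [Al³⁺]^2·P(H₂)^3 / [H⁺]^6 = 7940.
E = E° − (0.0592/6) log Q = 1.66 − (0.0592/6)(3.900) = 1.622 V.

1.62 V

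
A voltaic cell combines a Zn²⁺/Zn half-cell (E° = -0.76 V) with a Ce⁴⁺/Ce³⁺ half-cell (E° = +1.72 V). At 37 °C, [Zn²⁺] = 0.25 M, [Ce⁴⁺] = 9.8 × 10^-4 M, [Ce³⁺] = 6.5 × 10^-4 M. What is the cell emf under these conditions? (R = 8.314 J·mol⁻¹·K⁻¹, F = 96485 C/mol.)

2.51 V

The Ce⁴⁺/Ce³⁺ couple has the higher reduction potential and acts as the cathode, so E°_cell = +1.72 − (-0.76) = 2.48 V.
Balancing electrons gives n = 2; the reaction quotient is Q = [Zn²⁺]·[Ce³⁺]^2/[Ce⁴⁺]^2 = 0.110.
E = E° − (RT/nF) ln Q = 2.48 − (8.314×310)/(2×96485) × (-2.207) = 2.480 + 0.029 = 2.509 V.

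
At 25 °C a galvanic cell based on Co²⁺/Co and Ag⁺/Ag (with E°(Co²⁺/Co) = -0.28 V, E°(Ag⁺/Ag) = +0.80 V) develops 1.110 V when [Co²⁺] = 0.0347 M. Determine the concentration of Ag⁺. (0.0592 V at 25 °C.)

From the Nernst equation, log Q = n(E° − E)/0.0592 = 2(1.08 − 1.110)/0.0592 = -1.014, so Q = 0.0969.
With Q = [Co²⁺]/[Ag⁺]^2 and the known concentrations, [Ag⁺]^2 in the denominator gives [Ag⁺] = 0.6 M.

0.6 M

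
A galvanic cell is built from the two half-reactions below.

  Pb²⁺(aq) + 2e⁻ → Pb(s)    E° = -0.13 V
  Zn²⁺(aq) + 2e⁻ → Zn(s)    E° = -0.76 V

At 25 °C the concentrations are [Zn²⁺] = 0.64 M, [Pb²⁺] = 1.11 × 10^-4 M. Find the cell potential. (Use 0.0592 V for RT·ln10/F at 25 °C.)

The Pb²⁺/Pb couple has the higher reduction potential and acts as the cathode, so E°_cell = -0.13 − (-0.76) = 0.63 V.
Balancing electrons gives n = 2; the reaction quotient is Q = [Zn²⁺]/[Pb²⁺] = 5770.
At 25 °C, E = E° − (0.0592/n) log Q = 0.63 − (0.0592/2)(3.761) = 0.630 − 0.111 = 0.519 V.

0.519 V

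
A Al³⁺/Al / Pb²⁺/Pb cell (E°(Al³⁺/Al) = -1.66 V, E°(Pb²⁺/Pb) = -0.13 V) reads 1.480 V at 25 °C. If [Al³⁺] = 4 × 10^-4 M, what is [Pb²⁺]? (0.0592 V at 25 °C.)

From the Nernst equation, log Q = n(E° − E)/0.0592 = 6(1.53 − 1.480)/0.0592 = 5.068, so Q = 1.17 × 10^5.
With Q = [Al³⁺]^2/[Pb²⁺]^3 and the known concentrations, [Pb²⁺]^3 in the denominator gives [Pb²⁺] = 1.1 × 10^-4 M.

1.1 × 10^-4 M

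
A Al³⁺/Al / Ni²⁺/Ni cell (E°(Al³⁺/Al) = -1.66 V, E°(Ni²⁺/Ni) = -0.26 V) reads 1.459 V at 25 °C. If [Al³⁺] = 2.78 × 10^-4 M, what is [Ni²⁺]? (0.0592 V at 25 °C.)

From the Nernst equation, log Q = n(E° − E)/0.0592 = 6(1.40 − 1.459)/0.0592 = -5.980, so Q = 1.05 × 10^-6.
With Q = [Al³⁺]^2/[Ni²⁺]^3 and the known concentrations, [Ni²⁺]^3 in the denominator gives [Ni²⁺] = 0.42 M.

0.42 M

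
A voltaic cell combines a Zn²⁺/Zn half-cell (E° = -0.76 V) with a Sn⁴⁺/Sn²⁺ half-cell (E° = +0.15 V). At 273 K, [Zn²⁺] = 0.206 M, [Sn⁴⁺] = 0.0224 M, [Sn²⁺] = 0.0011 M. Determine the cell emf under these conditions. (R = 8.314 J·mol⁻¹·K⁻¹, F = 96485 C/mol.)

0.964 V

The Sn⁴⁺/Sn²⁺ couple has the higher reduction potential and acts as the cathode, so E°_cell = +0.15 − (-0.76) = 0.91 V.
Balancing electrons gives n = 2; the reaction quotient is Q = [Zn²⁺]·[Sn²⁺]/[Sn⁴⁺] = 0.0101.
E = E° − (RT/nF) ln Q = 0.91 − (8.314×273)/(2×96485) × (-4.594) = 0.910 + 0.054 = 0.964 V.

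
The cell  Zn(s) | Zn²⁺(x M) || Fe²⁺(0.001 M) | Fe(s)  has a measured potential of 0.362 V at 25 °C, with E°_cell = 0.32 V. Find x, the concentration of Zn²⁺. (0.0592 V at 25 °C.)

3.8 × 10^-5 M

From the Nernst equation, log Q = n(E° − E)/0.0592 = 2(0.32 − 0.362)/0.0592 = -1.419, so Q = 0.0381.
With Q = [Zn²⁺]/[Fe²⁺] and the known concentrations, [Zn²⁺] in the numerator gives [Zn²⁺] = 3.8 × 10^-5 M.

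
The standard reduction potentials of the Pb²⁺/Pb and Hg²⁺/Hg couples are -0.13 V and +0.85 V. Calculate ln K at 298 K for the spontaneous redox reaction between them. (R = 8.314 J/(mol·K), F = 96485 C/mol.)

E°_cell = +0.85 − (-0.13) = 0.98 V, with n = 2 electrons transferred.
At equilibrium E = 0, so the Nernst equation gives ln K = nFE°/RT = (2)(96485)(0.98)/((8.314)(298)) = 76.33.

ln K = 76.3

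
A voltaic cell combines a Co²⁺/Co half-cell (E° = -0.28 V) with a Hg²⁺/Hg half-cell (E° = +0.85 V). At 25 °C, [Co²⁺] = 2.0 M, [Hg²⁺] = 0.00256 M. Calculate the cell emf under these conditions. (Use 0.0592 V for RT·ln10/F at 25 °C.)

1.04 V

The Hg²⁺/Hg couple has the higher reduction potential and acts as the cathode, so E°_cell = +0.85 − (-0.28) = 1.13 V.
Balancing electrons gives n = 2; the reaction quotient is Q = [Co²⁺]/[Hg²⁺] = 781.
At 25 °C, E = E° − (0.0592/n) log Q = 1.13 − (0.0592/2)(2.893) = 1.130 − 0.086 = 1.044 V.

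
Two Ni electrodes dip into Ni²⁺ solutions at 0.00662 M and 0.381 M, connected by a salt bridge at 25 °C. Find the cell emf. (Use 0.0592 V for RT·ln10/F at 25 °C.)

Both half-cells are Ni²⁺/Ni, so E°_cell = 0. The concentrated side is the cathode; the cell reaction moves Ni²⁺ from high to low concentration with n = 2.
Q = [Ni²⁺]_dilute/[Ni²⁺]_conc = 0.00662/0.381 = 0.0174.
E = 0 − (0.0592/2) log Q = −(0.0592/2)(-1.760) = 0.0521 V.

0.052 V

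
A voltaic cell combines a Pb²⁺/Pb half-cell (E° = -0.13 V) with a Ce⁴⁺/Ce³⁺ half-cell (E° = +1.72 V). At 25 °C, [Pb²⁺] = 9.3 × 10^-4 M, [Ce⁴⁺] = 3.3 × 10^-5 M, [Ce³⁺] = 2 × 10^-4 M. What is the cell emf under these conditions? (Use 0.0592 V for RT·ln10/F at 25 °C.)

The Ce⁴⁺/Ce³⁺ couple has the higher reduction potential and acts as the cathode, so E°_cell = +1.72 − (-0.13) = 1.85 V.
Balancing electrons gives n = 2; the reaction quotient is Q = [Pb²⁺]·[Ce³⁺]^2/[Ce⁴⁺]^2 = 0.0342.
At 25 °C, E = E° − (0.0592/n) log Q = 1.85 − (0.0592/2)(-1.466) = 1.850 + 0.043 = 1.893 V.

1.89 V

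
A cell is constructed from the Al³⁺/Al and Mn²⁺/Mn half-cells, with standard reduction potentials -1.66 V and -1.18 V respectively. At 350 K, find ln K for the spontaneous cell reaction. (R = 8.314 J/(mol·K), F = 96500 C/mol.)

ln K = 95.5

E°_cell = -1.18 − (-1.66) = 0.48 V, with n = 6 electrons transferred.
At equilibrium E = 0, so the Nernst equation gives ln K = nFE°/RT = (6)(96500)(0.48)/((8.314)(350)) = 95.51.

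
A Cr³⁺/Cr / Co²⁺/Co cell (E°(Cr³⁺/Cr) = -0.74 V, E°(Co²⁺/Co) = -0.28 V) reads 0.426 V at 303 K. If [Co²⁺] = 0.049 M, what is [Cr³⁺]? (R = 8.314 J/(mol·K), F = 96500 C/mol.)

From the Nernst equation, ln Q = nF(E° − E)/RT = 6×96500×(0.46 − 0.426)/(8.314×303) = 7.815, so Q = 2480.
With Q = [Cr³⁺]^2/[Co²⁺]^3 and the known concentrations, [Cr³⁺]^2 in the numerator gives [Cr³⁺] = 0.54 M.

0.54 M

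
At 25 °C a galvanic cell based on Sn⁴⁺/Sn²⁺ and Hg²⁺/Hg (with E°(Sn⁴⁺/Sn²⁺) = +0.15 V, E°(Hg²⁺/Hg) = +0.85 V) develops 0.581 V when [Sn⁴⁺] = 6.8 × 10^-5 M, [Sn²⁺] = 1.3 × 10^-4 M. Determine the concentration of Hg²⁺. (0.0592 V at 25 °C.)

5 × 10^-5 M

From the Nernst equation, log Q = n(E° − E)/0.0592 = 2(0.70 − 0.581)/0.0592 = 4.020, so Q = 1.05 × 10^4.
With Q = [Sn⁴⁺]/([Sn²⁺]·[Hg²⁺]) and the known concentrations, [Hg²⁺] in the denominator gives [Hg²⁺] = 5 × 10^-5 M.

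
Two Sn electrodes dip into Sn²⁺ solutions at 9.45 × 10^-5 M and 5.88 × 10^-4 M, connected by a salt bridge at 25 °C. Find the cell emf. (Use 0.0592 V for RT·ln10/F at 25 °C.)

0.024 V

Both half-cells are Sn²⁺/Sn, so E°_cell = 0. The concentrated side is the cathode; the cell reaction moves Sn²⁺ from high to low concentration with n = 2.
Q = [Sn²⁺]_dilute/[Sn²⁺]_conc = 9.45 × 10^-5/5.88 × 10^-4 = 0.161.
E = 0 − (0.0592/2) log Q = −(0.0592/2)(-0.794) = 0.0235 V.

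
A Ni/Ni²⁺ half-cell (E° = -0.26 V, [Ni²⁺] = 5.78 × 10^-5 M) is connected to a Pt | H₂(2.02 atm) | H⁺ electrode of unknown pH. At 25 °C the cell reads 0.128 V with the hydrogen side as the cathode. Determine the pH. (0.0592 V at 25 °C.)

pH = 4.20

E°_cell = 0.26 V and n = 2.
log Q = n(E° − E)/0.0592 = 2×(0.26 − 0.128)/0.0592 = 4.459.
With Q = [Ni²⁺]·P(H₂) / [H⁺]^2, solving for [H⁺] gives log[H⁺] = -4.196, so pH = 4.20.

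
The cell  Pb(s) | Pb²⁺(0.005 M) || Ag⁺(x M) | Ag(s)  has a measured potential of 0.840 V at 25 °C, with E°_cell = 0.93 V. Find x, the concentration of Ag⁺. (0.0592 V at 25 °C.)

0.0021 M

From the Nernst equation, log Q = n(E° − E)/0.0592 = 2(0.93 − 0.840)/0.0592 = 3.041, so Q = 1100.
With Q = [Pb²⁺]/[Ag⁺]^2 and the known concentrations, [Ag⁺]^2 in the denominator gives [Ag⁺] = 0.0021 M.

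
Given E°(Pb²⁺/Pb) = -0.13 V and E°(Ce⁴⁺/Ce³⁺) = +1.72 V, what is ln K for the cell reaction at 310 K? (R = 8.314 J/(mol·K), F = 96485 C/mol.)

E°_cell = +1.72 − (-0.13) = 1.85 V, with n = 2 electrons transferred.
At equilibrium E = 0, so the Nernst equation gives ln K = nFE°/RT = (2)(96485)(1.85)/((8.314)(310)) = 138.51.

ln K = 138.5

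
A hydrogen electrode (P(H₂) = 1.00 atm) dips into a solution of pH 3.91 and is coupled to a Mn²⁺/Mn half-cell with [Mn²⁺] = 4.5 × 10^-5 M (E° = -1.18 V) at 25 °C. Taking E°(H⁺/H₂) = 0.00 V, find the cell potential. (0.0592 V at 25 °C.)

1.08 V

The hydrogen couple is the cathode, so E°_cell = 1.18 V; n = 2.
[H⁺] = 10^(−3.91) = 1.2 × 10^-4 M, and Q = [Mn²⁺]·P(H₂) / [H⁺]^2 = 2970.
E = E° − (0.0592/2) log Q = 1.18 − (0.0592/2)(3.473) = 1.077 V.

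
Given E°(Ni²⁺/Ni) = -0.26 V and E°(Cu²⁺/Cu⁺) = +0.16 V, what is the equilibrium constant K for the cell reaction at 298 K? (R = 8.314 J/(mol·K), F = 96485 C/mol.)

1.6 × 10^14

E°_cell = +0.16 − (-0.26) = 0.42 V, with n = 2 electrons transferred.
At equilibrium E = 0, so the Nernst equation gives ln K = nFE°/RT = (2)(96485)(0.42)/((8.314)(298)) = 32.71.
K = e^32.71 = 1.6 × 10^14.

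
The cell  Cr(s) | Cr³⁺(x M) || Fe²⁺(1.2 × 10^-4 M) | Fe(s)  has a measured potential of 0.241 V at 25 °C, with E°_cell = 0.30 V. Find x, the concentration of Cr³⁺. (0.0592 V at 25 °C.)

From the Nernst equation, log Q = n(E° − E)/0.0592 = 6(0.30 − 0.241)/0.0592 = 5.980, so Q = 9.54 × 10^5.
With Q = [Cr³⁺]^2/[Fe²⁺]^3 and the known concentrations, [Cr³⁺]^2 in the numerator gives [Cr³⁺] = 0.0013 M.

0.0013 M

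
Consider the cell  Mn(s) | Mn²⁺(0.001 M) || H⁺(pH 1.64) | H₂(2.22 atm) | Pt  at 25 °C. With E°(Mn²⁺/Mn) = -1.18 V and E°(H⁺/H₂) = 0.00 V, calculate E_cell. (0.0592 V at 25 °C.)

1.16 V

The hydrogen couple is the cathode, so E°_cell = 1.18 V; n = 2.
[H⁺] = 10^(−1.64) = 0.023 M, and Q = [Mn²⁺]·P(H₂) / [H⁺]^2 = 4.23.
E = E° − (0.0592/2) log Q = 1.18 − (0.0592/2)(0.626) = 1.161 V.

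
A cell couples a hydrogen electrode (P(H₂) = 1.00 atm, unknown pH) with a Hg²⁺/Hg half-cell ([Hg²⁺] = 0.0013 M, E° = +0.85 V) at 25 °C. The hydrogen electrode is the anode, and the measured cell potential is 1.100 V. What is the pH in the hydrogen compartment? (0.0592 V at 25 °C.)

pH = 5.67

E°_cell = 0.85 V and n = 2.
log Q = n(E° − E)/0.0592 = 2×(0.85 − 1.100)/0.0592 = -8.446.
With Q = [H⁺]^2 / ([Hg²⁺]·P(H₂)), solving for [H⁺] gives log[H⁺] = -5.666, so pH = 5.67.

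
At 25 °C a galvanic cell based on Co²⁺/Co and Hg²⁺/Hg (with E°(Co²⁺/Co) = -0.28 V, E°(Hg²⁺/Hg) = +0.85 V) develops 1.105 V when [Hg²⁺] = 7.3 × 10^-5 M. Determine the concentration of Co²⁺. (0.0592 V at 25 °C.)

5.1 × 10^-4 M

From the Nernst equation, log Q = n(E° − E)/0.0592 = 2(1.13 − 1.105)/0.0592 = 0.845, so Q = 6.99.
With Q = [Co²⁺]/[Hg²⁺] and the known concentrations, [Co²⁺] in the numerator gives [Co²⁺] = 5.1 × 10^-4 M.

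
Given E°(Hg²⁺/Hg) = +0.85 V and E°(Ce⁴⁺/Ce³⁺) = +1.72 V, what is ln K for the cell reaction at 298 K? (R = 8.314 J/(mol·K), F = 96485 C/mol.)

E°_cell = +1.72 − (+0.85) = 0.87 V, with n = 2 electrons transferred.
At equilibrium E = 0, so the Nernst equation gives ln K = nFE°/RT = (2)(96485)(0.87)/((8.314)(298)) = 67.76.

ln K = 67.8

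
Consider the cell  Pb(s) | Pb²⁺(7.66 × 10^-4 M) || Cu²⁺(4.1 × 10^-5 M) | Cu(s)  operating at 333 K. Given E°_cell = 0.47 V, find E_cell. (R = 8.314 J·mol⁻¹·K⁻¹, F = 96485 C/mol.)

Balancing electrons gives n = 2; the reaction quotient is Q = [Pb²⁺]/[Cu²⁺] = 18.7.
E = E° − (RT/nF) ln Q = 0.47 − (8.314×333)/(2×96485) × (2.928) = 0.470 − 0.042 = 0.428 V.

0.428 V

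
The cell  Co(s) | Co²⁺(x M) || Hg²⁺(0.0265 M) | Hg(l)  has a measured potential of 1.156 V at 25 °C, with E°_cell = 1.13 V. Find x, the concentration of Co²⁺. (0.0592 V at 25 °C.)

From the Nernst equation, log Q = n(E° − E)/0.0592 = 2(1.13 − 1.156)/0.0592 = -0.878, so Q = 0.132.
With Q = [Co²⁺]/[Hg²⁺] and the known concentrations, [Co²⁺] in the numerator gives [Co²⁺] = 0.0035 M.

0.0035 M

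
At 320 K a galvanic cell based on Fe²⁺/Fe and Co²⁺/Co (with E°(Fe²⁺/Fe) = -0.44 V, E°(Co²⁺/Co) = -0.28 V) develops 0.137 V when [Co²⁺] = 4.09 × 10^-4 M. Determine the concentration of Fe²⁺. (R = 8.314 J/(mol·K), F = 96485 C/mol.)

0.0022 M

From the Nernst equation, ln Q = nF(E° − E)/RT = 2×96485×(0.16 − 0.137)/(8.314×320) = 1.668, so Q = 5.30.
With Q = [Fe²⁺]/[Co²⁺] and the known concentrations, [Fe²⁺] in the numerator gives [Fe²⁺] = 0.0022 M.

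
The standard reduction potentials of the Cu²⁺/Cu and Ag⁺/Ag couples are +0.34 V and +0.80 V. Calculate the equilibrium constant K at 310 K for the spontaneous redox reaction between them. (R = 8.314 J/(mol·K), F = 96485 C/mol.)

9.1 × 10^14

E°_cell = +0.80 − (+0.34) = 0.46 V, with n = 2 electrons transferred.
At equilibrium E = 0, so the Nernst equation gives ln K = nFE°/RT = (2)(96485)(0.46)/((8.314)(310)) = 34.44.
K = e^34.44 = 9.1 × 10^14.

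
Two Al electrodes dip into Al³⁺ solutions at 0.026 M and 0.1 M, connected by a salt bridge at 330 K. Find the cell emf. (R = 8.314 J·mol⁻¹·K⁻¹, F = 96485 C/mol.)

Both half-cells are Al³⁺/Al, so E°_cell = 0. The concentrated side is the cathode; the cell reaction moves Al³⁺ from high to low concentration with n = 3.
Q = [Al³⁺]_dilute/[Al³⁺]_conc = 0.026/0.1 = 0.260.
E = 0 − (RT/nF) ln Q = −((8.314×330)/(3×96485))(-1.347) = 0.0128 V.

0.013 V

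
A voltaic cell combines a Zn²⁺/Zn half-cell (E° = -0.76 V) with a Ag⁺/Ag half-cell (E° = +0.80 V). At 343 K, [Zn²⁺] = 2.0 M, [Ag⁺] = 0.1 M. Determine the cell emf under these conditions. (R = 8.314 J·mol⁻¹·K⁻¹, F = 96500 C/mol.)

The Ag⁺/Ag couple has the higher reduction potential and acts as the cathode, so E°_cell = +0.80 − (-0.76) = 1.56 V.
Balancing electrons gives n = 2; the reaction quotient is Q = [Zn²⁺]/[Ag⁺]^2 = 200.
E = E° − (RT/nF) ln Q = 1.56 − (8.314×343)/(2×96500) × (5.298) = 1.560 − 0.078 = 1.482 V.

1.48 V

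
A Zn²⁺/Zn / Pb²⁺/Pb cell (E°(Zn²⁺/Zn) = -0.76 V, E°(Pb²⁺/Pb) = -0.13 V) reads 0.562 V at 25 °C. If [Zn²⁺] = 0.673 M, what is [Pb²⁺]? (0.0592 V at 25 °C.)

0.0034 M

From the Nernst equation, log Q = n(E° − E)/0.0592 = 2(0.63 − 0.562)/0.0592 = 2.297, so Q = 198.
With Q = [Zn²⁺]/[Pb²⁺] and the known concentrations, [Pb²⁺] in the denominator gives [Pb²⁺] = 0.0034 M.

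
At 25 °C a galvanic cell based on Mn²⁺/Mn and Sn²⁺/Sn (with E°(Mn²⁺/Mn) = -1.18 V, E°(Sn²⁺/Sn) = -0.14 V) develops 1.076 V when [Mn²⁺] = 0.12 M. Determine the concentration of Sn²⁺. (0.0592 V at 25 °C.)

2.0 M

From the Nernst equation, log Q = n(E° − E)/0.0592 = 2(1.04 − 1.076)/0.0592 = -1.216, so Q = 0.0608.
With Q = [Mn²⁺]/[Sn²⁺] and the known concentrations, [Sn²⁺] in the denominator gives [Sn²⁺] = 2.0 M.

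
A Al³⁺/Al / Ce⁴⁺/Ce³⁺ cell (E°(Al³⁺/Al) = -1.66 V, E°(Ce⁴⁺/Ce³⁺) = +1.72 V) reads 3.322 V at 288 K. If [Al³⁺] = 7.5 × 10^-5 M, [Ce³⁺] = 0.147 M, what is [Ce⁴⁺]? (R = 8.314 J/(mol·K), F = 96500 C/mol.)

6 × 10^-4 M

From the Nernst equation, ln Q = nF(E° − E)/RT = 3×96500×(3.38 − 3.322)/(8.314×288) = 7.013, so Q = 1110.
With Q = [Al³⁺]·[Ce³⁺]^3/[Ce⁴⁺]^3 and the known concentrations, [Ce⁴⁺]^3 in the denominator gives [Ce⁴⁺] = 6 × 10^-4 M.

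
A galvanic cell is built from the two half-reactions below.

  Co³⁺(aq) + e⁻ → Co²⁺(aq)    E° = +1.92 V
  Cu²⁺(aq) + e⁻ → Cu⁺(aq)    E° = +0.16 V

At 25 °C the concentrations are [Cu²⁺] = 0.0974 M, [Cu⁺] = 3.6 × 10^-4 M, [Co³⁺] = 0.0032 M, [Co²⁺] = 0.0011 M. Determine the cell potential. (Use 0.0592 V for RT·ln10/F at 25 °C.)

The Co³⁺/Co²⁺ couple has the higher reduction potential and acts as the cathode, so E°_cell = +1.92 − (+0.16) = 1.76 V.
Balancing electrons gives n = 1; the reaction quotient is Q = [Cu²⁺]·[Co²⁺]/([Cu⁺]·[Co³⁺]) = 93.0.
At 25 °C, E = E° − (0.0592/n) log Q = 1.76 − (0.0592/1)(1.968) = 1.760 − 0.117 = 1.643 V.

1.64 V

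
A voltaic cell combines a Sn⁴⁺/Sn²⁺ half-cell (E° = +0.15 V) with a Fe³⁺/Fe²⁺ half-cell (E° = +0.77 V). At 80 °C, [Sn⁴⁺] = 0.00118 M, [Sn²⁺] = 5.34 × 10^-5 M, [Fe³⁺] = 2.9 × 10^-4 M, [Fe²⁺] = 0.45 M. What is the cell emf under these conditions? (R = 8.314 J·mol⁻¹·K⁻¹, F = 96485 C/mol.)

0.349 V

The Fe³⁺/Fe²⁺ couple has the higher reduction potential and acts as the cathode, so E°_cell = +0.77 − (+0.15) = 0.62 V.
Balancing electrons gives n = 2; the reaction quotient is Q = [Sn⁴⁺]·[Fe²⁺]^2/([Sn²⁺]·[Fe³⁺]^2) = 5.32 × 10^7.
E = E° − (RT/nF) ln Q = 0.62 − (8.314×353)/(2×96485) × (17.790) = 0.620 − 0.271 = 0.349 V.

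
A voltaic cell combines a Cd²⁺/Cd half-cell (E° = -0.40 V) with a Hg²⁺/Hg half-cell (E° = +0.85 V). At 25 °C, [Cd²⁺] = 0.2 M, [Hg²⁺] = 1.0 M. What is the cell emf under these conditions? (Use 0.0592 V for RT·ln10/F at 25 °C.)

1.27 V

The Hg²⁺/Hg couple has the higher reduction potential and acts as the cathode, so E°_cell = +0.85 − (-0.40) = 1.25 V.
Balancing electrons gives n = 2; the reaction quotient is Q = [Cd²⁺]/[Hg²⁺] = 0.200.
At 25 °C, E = E° − (0.0592/n) log Q = 1.25 − (0.0592/2)(-0.699) = 1.250 + 0.021 = 1.271 V.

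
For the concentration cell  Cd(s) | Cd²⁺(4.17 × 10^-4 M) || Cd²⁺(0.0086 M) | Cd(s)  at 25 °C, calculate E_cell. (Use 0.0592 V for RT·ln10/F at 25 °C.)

0.039 V

Both half-cells are Cd²⁺/Cd, so E°_cell = 0. The concentrated side is the cathode; the cell reaction moves Cd²⁺ from high to low concentration with n = 2.
Q = [Cd²⁺]_dilute/[Cd²⁺]_conc = 4.17 × 10^-4/0.0086 = 0.0485.
E = 0 − (0.0592/2) log Q = −(0.0592/2)(-1.314) = 0.0389 V.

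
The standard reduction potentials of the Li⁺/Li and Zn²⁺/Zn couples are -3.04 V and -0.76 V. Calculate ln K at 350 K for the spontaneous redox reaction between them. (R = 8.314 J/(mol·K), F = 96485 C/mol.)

E°_cell = -0.76 − (-3.04) = 2.28 V, with n = 2 electrons transferred.
At equilibrium E = 0, so the Nernst equation gives ln K = nFE°/RT = (2)(96485)(2.28)/((8.314)(350)) = 151.20.

ln K = 151.2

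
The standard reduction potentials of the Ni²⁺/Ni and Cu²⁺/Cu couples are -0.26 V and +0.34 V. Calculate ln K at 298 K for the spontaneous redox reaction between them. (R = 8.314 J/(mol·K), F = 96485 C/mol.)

E°_cell = +0.34 − (-0.26) = 0.60 V, with n = 2 electrons transferred.
At equilibrium E = 0, so the Nernst equation gives ln K = nFE°/RT = (2)(96485)(0.60)/((8.314)(298)) = 46.73.

ln K = 46.7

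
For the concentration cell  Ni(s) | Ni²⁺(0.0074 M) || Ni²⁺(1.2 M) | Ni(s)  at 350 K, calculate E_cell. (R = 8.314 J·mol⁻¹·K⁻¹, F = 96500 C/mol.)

Both half-cells are Ni²⁺/Ni, so E°_cell = 0. The concentrated side is the cathode; the cell reaction moves Ni²⁺ from high to low concentration with n = 2.
Q = [Ni²⁺]_dilute/[Ni²⁺]_conc = 0.0074/1.2 = 0.00617.
E = 0 − (RT/nF) ln Q = −((8.314×350)/(2×96500))(-5.089) = 0.0767 V.

0.077 V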